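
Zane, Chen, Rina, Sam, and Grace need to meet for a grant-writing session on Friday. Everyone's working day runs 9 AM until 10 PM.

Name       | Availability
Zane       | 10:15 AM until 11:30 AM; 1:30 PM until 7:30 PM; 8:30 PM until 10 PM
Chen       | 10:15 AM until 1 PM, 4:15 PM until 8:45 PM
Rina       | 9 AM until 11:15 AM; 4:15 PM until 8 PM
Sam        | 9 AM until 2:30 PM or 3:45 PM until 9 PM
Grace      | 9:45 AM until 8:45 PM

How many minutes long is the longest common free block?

195

Zane ∩ Chen: 10:15-11:30, 16:15-19:30, 20:30-20:45.
Zane ∩ Chen ∩ Rina: 10:15-11:15, 16:15-19:30.
Zane ∩ Chen ∩ Rina ∩ Sam: 10:15-11:15, 16:15-19:30.
Zane ∩ Chen ∩ Rina ∩ Sam ∩ Grace: 10:15-11:15, 16:15-19:30.
Those are the intersection windows.
The longest is 16:15-19:30 at 195 minutes.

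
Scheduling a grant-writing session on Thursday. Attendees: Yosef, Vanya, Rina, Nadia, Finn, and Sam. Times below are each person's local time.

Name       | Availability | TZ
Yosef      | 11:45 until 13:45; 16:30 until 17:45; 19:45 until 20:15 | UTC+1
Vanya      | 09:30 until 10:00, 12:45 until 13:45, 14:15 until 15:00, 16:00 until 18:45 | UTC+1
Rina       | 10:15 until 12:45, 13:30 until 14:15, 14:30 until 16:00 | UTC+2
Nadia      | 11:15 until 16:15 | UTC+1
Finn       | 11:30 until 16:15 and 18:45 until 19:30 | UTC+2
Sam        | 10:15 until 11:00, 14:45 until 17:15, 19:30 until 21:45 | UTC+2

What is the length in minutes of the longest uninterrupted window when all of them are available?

Yosef in UTC: 10:45-12:45, 15:30-16:45, 18:45-19:15 (subtract 1h to convert from UTC+1).
Vanya in UTC: 08:30-09:00, 11:45-12:45, 13:15-14:00, 15:00-17:45 (subtract 1h to convert from UTC+1).
Rina in UTC: 08:15-10:45, 11:30-12:15, 12:30-14:00 (subtract 2h to convert from UTC+2).
Nadia in UTC: 10:15-15:15 (subtract 1h to convert from UTC+1).
Finn in UTC: 09:30-14:15, 16:45-17:30 (subtract 2h to convert from UTC+2).
Sam in UTC: 08:15-09:00, 12:45-15:15, 17:30-19:45 (subtract 2h to convert from UTC+2).
Yosef ∩ Vanya: 11:45-12:45, 15:30-16:45.
Yosef ∩ Vanya ∩ Rina: 11:45-12:15, 12:30-12:45.
Yosef ∩ Vanya ∩ Rina ∩ Nadia: 11:45-12:15, 12:30-12:45.
Yosef ∩ Vanya ∩ Rina ∩ Nadia ∩ Finn: 11:45-12:15, 12:30-12:45.
Yosef ∩ Vanya ∩ Rina ∩ Nadia ∩ Finn ∩ Sam: ∅.
There is no time when everyone is free.
No common window exists, so the longest block is 0 minutes.

0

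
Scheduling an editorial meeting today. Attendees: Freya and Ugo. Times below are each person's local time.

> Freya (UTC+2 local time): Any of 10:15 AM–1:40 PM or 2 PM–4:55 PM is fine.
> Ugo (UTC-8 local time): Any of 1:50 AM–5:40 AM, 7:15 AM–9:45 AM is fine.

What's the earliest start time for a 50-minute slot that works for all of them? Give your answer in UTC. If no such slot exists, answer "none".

09:50

Freya in UTC: 08:15-11:40, 12:00-14:55 (subtract 2h to convert from UTC+2).
Ugo in UTC: 09:50-13:40, 15:15-17:45 (add 8h to convert from UTC-8).
Freya ∩ Ugo: 09:50-11:40, 12:00-13:40.
The first common window of at least 50 minutes is 09:50-11:40, so the earliest start is 09:50.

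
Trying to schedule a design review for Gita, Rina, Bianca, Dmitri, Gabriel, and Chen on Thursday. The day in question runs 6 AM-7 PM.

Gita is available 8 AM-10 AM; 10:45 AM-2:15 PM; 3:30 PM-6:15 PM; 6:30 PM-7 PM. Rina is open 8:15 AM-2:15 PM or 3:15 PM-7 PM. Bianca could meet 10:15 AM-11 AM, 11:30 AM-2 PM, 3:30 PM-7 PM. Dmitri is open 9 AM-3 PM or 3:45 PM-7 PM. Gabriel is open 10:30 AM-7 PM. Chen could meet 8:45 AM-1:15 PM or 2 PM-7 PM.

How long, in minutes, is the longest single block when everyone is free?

Gita ∩ Rina: 08:15-10:00, 10:45-14:15, 15:30-18:15, 18:30-19:00.
Gita ∩ Rina ∩ Bianca: 10:45-11:00, 11:30-14:00, 15:30-18:15, 18:30-19:00.
Gita ∩ Rina ∩ Bianca ∩ Dmitri: 10:45-11:00, 11:30-14:00, 15:45-18:15, 18:30-19:00.
Gita ∩ Rina ∩ Bianca ∩ Dmitri ∩ Gabriel: 10:45-11:00, 11:30-14:00, 15:45-18:15, 18:30-19:00.
Gita ∩ Rina ∩ Bianca ∩ Dmitri ∩ Gabriel ∩ Chen: 10:45-11:00, 11:30-13:15, 15:45-18:15, 18:30-19:00.
So the common availability across everyone is 10:45-11:00, 11:30-13:15, 15:45-18:15, 18:30-19:00.
The longest is 15:45-18:15 at 150 minutes.

150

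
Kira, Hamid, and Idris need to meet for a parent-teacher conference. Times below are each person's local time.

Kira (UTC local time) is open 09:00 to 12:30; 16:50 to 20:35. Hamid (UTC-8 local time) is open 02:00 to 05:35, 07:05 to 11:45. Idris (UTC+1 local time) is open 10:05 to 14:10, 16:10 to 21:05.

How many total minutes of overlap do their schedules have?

Kira in UTC: 09:00-12:30, 16:50-20:35.
Hamid in UTC: 10:00-13:35, 15:05-19:45 (add 8h to convert from UTC-8).
Idris in UTC: 09:05-13:10, 15:10-20:05 (subtract 1h to convert from UTC+1).
Kira ∩ Hamid: 10:00-12:30, 16:50-19:45.
Kira ∩ Hamid ∩ Idris: 10:00-12:30, 16:50-19:45.
Summing the common windows: 150 + 175 = 325 minutes.

325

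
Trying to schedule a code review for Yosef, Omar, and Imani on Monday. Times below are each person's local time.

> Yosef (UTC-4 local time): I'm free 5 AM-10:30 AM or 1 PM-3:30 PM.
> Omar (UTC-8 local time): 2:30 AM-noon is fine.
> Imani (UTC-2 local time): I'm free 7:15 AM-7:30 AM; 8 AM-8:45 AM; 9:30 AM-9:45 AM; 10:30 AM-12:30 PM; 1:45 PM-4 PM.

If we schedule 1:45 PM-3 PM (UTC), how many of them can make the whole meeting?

1

Yosef in UTC: 09:00-14:30, 17:00-19:30 (add 4h to convert from UTC-4).
Omar in UTC: 10:30-20:00 (add 8h to convert from UTC-8).
Imani in UTC: 09:15-09:30, 10:00-10:45, 11:30-11:45, 12:30-14:30, 15:45-18:00 (add 2h to convert from UTC-2).
Omar can make the full 13:45-15:00 slot — that's 1.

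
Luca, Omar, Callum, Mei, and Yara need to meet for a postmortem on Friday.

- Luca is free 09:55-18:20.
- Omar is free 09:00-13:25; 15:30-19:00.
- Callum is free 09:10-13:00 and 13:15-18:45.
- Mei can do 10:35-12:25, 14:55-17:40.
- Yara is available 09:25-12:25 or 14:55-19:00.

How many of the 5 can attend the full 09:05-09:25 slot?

Omar can make the full 09:05-09:25 slot — that's 1.

1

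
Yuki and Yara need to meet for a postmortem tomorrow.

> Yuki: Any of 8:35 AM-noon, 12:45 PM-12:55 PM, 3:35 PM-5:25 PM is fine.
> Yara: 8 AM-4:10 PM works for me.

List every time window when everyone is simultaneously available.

08:35-12:00, 12:45-12:55, 15:35-16:10

Yuki ∩ Yara: 08:35-12:00, 12:45-12:55, 15:35-16:10.
So the common availability across everyone is 08:35-12:00, 12:45-12:55, 15:35-16:10.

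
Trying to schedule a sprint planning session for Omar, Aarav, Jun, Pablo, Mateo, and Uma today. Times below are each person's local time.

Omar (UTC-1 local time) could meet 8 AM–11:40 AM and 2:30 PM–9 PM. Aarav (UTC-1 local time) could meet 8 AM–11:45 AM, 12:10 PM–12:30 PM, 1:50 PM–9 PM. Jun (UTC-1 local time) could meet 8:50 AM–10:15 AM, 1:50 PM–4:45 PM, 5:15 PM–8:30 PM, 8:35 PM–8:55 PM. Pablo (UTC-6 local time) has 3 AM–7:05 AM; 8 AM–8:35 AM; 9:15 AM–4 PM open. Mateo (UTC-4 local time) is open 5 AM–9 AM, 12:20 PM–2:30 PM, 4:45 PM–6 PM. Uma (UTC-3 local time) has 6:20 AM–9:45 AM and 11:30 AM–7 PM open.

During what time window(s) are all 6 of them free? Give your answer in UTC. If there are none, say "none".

Omar in UTC: 09:00-12:40, 15:30-22:00 (add 1h to convert from UTC-1).
Aarav in UTC: 09:00-12:45, 13:10-13:30, 14:50-22:00 (add 1h to convert from UTC-1).
Jun in UTC: 09:50-11:15, 14:50-17:45, 18:15-21:30, 21:35-21:55 (add 1h to convert from UTC-1).
Pablo in UTC: 09:00-13:05, 14:00-14:35, 15:15-22:00 (add 6h to convert from UTC-6).
Mateo in UTC: 09:00-13:00, 16:20-18:30, 20:45-22:00 (add 4h to convert from UTC-4).
Uma in UTC: 09:20-12:45, 14:30-22:00 (add 3h to convert from UTC-3).
Omar ∩ Aarav: 09:00-12:40, 15:30-22:00.
Omar ∩ Aarav ∩ Jun: 09:50-11:15, 15:30-17:45, 18:15-21:30, 21:35-21:55.
Omar ∩ Aarav ∩ Jun ∩ Pablo: 09:50-11:15, 15:30-17:45, 18:15-21:30, 21:35-21:55.
Omar ∩ Aarav ∩ Jun ∩ Pablo ∩ Mateo: 09:50-11:15, 16:20-17:45, 18:15-18:30, 20:45-21:30, 21:35-21:55.
Omar ∩ Aarav ∩ Jun ∩ Pablo ∩ Mateo ∩ Uma: 09:50-11:15, 16:20-17:45, 18:15-18:30, 20:45-21:30, 21:35-21:55.

09:50-11:15, 16:20-17:45, 18:15-18:30, 20:45-21:30, 21:35-21:55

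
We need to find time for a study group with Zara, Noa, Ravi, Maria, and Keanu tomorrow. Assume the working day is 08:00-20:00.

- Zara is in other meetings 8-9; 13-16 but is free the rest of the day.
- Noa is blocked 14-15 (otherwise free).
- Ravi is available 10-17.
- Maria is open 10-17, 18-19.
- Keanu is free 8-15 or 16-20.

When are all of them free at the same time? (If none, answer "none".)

Zara free: 09:00-13:00, 16:00-20:00 (invert busy blocks within the working day).
Noa free: 08:00-14:00, 15:00-20:00 (invert busy blocks within the working day).
Ravi free: 10:00-17:00.
Maria free: 10:00-17:00, 18:00-19:00.
Keanu free: 08:00-15:00, 16:00-20:00.
Zara ∩ Noa: 09:00-13:00, 16:00-20:00.
Zara ∩ Noa ∩ Ravi: 10:00-13:00, 16:00-17:00.
Zara ∩ Noa ∩ Ravi ∩ Maria: 10:00-13:00, 16:00-17:00.
Zara ∩ Noa ∩ Ravi ∩ Maria ∩ Keanu: 10:00-13:00, 16:00-17:00.
Those are the intersection windows.

10:00-13:00, 16:00-17:00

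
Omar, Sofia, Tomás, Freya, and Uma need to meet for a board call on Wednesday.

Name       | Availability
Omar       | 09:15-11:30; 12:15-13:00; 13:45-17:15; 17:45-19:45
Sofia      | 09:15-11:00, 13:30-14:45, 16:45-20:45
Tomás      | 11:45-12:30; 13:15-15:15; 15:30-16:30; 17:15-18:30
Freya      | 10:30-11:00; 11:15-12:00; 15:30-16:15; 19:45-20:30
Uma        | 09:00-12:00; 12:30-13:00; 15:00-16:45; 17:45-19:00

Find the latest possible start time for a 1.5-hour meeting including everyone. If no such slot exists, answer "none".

Omar ∩ Sofia: 09:15-11:00, 13:45-14:45, 16:45-17:15, 17:45-19:45.
Omar ∩ Sofia ∩ Tomás: 13:45-14:45, 17:45-18:30.
Omar ∩ Sofia ∩ Tomás ∩ Freya: ∅.
Omar ∩ Sofia ∩ Tomás ∩ Freya ∩ Uma: ∅.
There is no time when everyone is free.
No common window is at least 90 minutes long.

none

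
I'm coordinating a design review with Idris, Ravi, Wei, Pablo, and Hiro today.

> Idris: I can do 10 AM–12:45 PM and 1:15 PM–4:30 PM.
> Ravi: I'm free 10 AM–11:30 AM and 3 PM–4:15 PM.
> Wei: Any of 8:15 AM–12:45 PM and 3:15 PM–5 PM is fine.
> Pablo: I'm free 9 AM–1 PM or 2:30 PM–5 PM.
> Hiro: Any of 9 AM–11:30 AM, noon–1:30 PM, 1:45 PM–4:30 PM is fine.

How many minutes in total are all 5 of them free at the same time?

Idris ∩ Ravi: 10:00-11:30, 15:00-16:15.
Idris ∩ Ravi ∩ Wei: 10:00-11:30, 15:15-16:15.
Idris ∩ Ravi ∩ Wei ∩ Pablo: 10:00-11:30, 15:15-16:15.
Idris ∩ Ravi ∩ Wei ∩ Pablo ∩ Hiro: 10:00-11:30, 15:15-16:15.
So the common availability across everyone is 10:00-11:30, 15:15-16:15.
Summing the common windows: 90 + 60 = 150 minutes.

150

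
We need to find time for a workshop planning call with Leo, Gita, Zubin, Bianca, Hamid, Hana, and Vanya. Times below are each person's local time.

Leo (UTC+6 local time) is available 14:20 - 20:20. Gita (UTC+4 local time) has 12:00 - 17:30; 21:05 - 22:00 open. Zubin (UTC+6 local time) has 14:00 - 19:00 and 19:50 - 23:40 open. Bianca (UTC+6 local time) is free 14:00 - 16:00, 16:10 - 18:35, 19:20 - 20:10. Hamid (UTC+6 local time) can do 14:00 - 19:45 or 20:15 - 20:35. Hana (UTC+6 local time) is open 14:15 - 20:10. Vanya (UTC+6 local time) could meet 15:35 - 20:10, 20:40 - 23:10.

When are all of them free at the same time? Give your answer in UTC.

09:35-10:00, 10:10-12:35

Leo in UTC: 08:20-14:20 (subtract 6h to convert from UTC+6).
Gita in UTC: 08:00-13:30, 17:05-18:00 (subtract 4h to convert from UTC+4).
Zubin in UTC: 08:00-13:00, 13:50-17:40 (subtract 6h to convert from UTC+6).
Bianca in UTC: 08:00-10:00, 10:10-12:35, 13:20-14:10 (subtract 6h to convert from UTC+6).
Hamid in UTC: 08:00-13:45, 14:15-14:35 (subtract 6h to convert from UTC+6).
Hana in UTC: 08:15-14:10 (subtract 6h to convert from UTC+6).
Vanya in UTC: 09:35-14:10, 14:40-17:10 (subtract 6h to convert from UTC+6).
Leo ∩ Gita: 08:20-13:30.
Leo ∩ Gita ∩ Zubin: 08:20-13:00.
Leo ∩ Gita ∩ Zubin ∩ Bianca: 08:20-10:00, 10:10-12:35.
Leo ∩ Gita ∩ Zubin ∩ Bianca ∩ Hamid: 08:20-10:00, 10:10-12:35.
Leo ∩ Gita ∩ Zubin ∩ Bianca ∩ Hamid ∩ Hana: 08:20-10:00, 10:10-12:35.
Leo ∩ Gita ∩ Zubin ∩ Bianca ∩ Hamid ∩ Hana ∩ Vanya: 09:35-10:00, 10:10-12:35.
So the common availability across everyone is 09:35-10:00, 10:10-12:35.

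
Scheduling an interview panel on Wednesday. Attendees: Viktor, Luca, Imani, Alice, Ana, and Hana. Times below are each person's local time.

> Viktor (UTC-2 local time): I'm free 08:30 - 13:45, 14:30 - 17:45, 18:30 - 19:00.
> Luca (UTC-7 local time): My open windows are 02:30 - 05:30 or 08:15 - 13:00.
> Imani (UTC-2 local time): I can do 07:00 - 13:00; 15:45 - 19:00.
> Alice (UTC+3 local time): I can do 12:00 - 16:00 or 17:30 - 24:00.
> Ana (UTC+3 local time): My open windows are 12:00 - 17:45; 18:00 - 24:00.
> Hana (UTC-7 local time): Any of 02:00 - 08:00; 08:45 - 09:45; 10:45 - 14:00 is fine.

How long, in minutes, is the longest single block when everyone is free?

Viktor in UTC: 10:30-15:45, 16:30-19:45, 20:30-21:00 (add 2h to convert from UTC-2).
Luca in UTC: 09:30-12:30, 15:15-20:00 (add 7h to convert from UTC-7).
Imani in UTC: 09:00-15:00, 17:45-21:00 (add 2h to convert from UTC-2).
Alice in UTC: 09:00-13:00, 14:30-21:00 (subtract 3h to convert from UTC+3).
Ana in UTC: 09:00-14:45, 15:00-21:00 (subtract 3h to convert from UTC+3).
Hana in UTC: 09:00-15:00, 15:45-16:45, 17:45-21:00 (add 7h to convert from UTC-7).
Viktor ∩ Luca: 10:30-12:30, 15:15-15:45, 16:30-19:45.
Viktor ∩ Luca ∩ Imani: 10:30-12:30, 17:45-19:45.
Viktor ∩ Luca ∩ Imani ∩ Alice: 10:30-12:30, 17:45-19:45.
Viktor ∩ Luca ∩ Imani ∩ Alice ∩ Ana: 10:30-12:30, 17:45-19:45.
Viktor ∩ Luca ∩ Imani ∩ Alice ∩ Ana ∩ Hana: 10:30-12:30, 17:45-19:45.
Those are the intersection windows.
The longest is 10:30-12:30 at 120 minutes.

120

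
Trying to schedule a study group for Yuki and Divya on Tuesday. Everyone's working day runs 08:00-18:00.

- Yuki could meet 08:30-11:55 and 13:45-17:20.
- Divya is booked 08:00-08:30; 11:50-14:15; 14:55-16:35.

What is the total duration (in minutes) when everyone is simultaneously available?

Yuki free: 08:30-11:55, 13:45-17:20.
Divya free: 08:30-11:50, 14:15-14:55, 16:35-18:00 (invert busy blocks within the working day).
Yuki ∩ Divya: 08:30-11:50, 14:15-14:55, 16:35-17:20.
Summing the common windows: 200 + 40 + 45 = 285 minutes.

285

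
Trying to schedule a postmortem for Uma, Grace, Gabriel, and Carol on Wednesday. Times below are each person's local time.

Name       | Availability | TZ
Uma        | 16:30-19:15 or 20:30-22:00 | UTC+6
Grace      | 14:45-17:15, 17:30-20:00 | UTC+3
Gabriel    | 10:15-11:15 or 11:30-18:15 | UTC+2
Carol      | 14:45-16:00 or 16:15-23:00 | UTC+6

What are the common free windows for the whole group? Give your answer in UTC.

11:45-13:15, 14:30-16:00

Uma in UTC: 10:30-13:15, 14:30-16:00 (subtract 6h to convert from UTC+6).
Grace in UTC: 11:45-14:15, 14:30-17:00 (subtract 3h to convert from UTC+3).
Gabriel in UTC: 08:15-09:15, 09:30-16:15 (subtract 2h to convert from UTC+2).
Carol in UTC: 08:45-10:00, 10:15-17:00 (subtract 6h to convert from UTC+6).
Uma ∩ Grace: 11:45-13:15, 14:30-16:00.
Uma ∩ Grace ∩ Gabriel: 11:45-13:15, 14:30-16:00.
Uma ∩ Grace ∩ Gabriel ∩ Carol: 11:45-13:15, 14:30-16:00.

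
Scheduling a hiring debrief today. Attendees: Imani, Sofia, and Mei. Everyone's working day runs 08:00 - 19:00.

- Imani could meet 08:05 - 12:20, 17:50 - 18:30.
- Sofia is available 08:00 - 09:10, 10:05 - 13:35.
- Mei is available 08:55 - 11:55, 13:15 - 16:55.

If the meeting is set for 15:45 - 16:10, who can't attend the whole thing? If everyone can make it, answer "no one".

Imani, Sofia

Imani: not fully free for 15:45-16:10. Sofia: not fully free for 15:45-16:10. Mei: free for 15:45-16:10.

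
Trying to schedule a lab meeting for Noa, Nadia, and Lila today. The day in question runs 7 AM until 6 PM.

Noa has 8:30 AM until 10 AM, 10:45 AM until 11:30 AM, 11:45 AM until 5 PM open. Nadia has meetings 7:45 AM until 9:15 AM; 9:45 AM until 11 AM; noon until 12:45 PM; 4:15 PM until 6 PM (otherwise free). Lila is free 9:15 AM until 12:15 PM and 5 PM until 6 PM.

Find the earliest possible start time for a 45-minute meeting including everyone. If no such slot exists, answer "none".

Noa free: 08:30-10:00, 10:45-11:30, 11:45-17:00.
Nadia free: 07:00-07:45, 09:15-09:45, 11:00-12:00, 12:45-16:15 (invert busy blocks within the working day).
Lila free: 09:15-12:15, 17:00-18:00.
Noa ∩ Nadia: 09:15-09:45, 11:00-11:30, 11:45-12:00, 12:45-16:15.
Noa ∩ Nadia ∩ Lila: 09:15-09:45, 11:00-11:30, 11:45-12:00.
No common window is at least 45 minutes long.

none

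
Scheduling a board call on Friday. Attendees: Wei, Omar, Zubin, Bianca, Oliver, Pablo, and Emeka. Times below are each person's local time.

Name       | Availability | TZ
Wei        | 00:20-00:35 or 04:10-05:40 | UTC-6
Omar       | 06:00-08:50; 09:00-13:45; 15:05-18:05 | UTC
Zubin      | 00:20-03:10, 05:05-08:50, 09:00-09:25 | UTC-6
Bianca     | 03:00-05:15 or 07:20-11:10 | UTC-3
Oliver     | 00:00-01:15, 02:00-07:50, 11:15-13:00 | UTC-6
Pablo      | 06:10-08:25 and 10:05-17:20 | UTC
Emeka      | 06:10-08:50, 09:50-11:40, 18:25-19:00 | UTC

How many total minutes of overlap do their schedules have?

50

Wei in UTC: 06:20-06:35, 10:10-11:40 (add 6h to convert from UTC-6).
Omar in UTC: 06:00-08:50, 09:00-13:45, 15:05-18:05.
Zubin in UTC: 06:20-09:10, 11:05-14:50, 15:00-15:25 (add 6h to convert from UTC-6).
Bianca in UTC: 06:00-08:15, 10:20-14:10 (add 3h to convert from UTC-3).
Oliver in UTC: 06:00-07:15, 08:00-13:50, 17:15-19:00 (add 6h to convert from UTC-6).
Pablo in UTC: 06:10-08:25, 10:05-17:20.
Emeka in UTC: 06:10-08:50, 09:50-11:40, 18:25-19:00.
Wei ∩ Omar: 06:20-06:35, 10:10-11:40.
Wei ∩ Omar ∩ Zubin: 06:20-06:35, 11:05-11:40.
Wei ∩ Omar ∩ Zubin ∩ Bianca: 06:20-06:35, 11:05-11:40.
Wei ∩ Omar ∩ Zubin ∩ Bianca ∩ Oliver: 06:20-06:35, 11:05-11:40.
Wei ∩ Omar ∩ Zubin ∩ Bianca ∩ Oliver ∩ Pablo: 06:20-06:35, 11:05-11:40.
Wei ∩ Omar ∩ Zubin ∩ Bianca ∩ Oliver ∩ Pablo ∩ Emeka: 06:20-06:35, 11:05-11:40.
Those are the intersection windows.
Summing the common windows: 15 + 35 = 50 minutes.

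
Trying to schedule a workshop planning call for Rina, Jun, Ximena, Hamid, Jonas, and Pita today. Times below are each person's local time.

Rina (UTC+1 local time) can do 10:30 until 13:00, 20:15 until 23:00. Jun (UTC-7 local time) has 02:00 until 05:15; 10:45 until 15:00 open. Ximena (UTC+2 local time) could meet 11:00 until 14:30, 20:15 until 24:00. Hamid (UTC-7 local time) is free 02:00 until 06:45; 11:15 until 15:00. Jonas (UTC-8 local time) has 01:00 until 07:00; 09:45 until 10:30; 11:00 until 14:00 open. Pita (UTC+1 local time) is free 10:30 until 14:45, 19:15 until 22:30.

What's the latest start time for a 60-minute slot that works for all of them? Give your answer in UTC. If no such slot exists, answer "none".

20:30

Rina in UTC: 09:30-12:00, 19:15-22:00 (subtract 1h to convert from UTC+1).
Jun in UTC: 09:00-12:15, 17:45-22:00 (add 7h to convert from UTC-7).
Ximena in UTC: 09:00-12:30, 18:15-22:00 (subtract 2h to convert from UTC+2).
Hamid in UTC: 09:00-13:45, 18:15-22:00 (add 7h to convert from UTC-7).
Jonas in UTC: 09:00-15:00, 17:45-18:30, 19:00-22:00 (add 8h to convert from UTC-8).
Pita in UTC: 09:30-13:45, 18:15-21:30 (subtract 1h to convert from UTC+1).
Rina ∩ Jun: 09:30-12:00, 19:15-22:00.
Rina ∩ Jun ∩ Ximena: 09:30-12:00, 19:15-22:00.
Rina ∩ Jun ∩ Ximena ∩ Hamid: 09:30-12:00, 19:15-22:00.
Rina ∩ Jun ∩ Ximena ∩ Hamid ∩ Jonas: 09:30-12:00, 19:15-22:00.
Rina ∩ Jun ∩ Ximena ∩ Hamid ∩ Jonas ∩ Pita: 09:30-12:00, 19:15-21:30.
Those are the intersection windows.
The last common window of at least 60 minutes is 19:15-21:30; a 60-minute meeting can start as late as 20:30 and still end by 21:30.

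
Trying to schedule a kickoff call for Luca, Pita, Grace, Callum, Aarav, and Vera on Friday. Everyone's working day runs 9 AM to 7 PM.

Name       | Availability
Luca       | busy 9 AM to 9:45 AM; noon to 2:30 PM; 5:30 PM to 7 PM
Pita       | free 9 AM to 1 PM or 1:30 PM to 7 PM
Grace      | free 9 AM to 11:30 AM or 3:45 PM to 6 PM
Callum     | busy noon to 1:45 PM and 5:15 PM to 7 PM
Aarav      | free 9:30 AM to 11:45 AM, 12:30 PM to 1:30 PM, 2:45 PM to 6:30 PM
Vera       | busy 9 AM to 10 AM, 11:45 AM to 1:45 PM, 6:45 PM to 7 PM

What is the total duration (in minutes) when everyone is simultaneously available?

180

Luca free: 09:45-12:00, 14:30-17:30 (invert busy blocks within the working day).
Pita free: 09:00-13:00, 13:30-19:00.
Grace free: 09:00-11:30, 15:45-18:00.
Callum free: 09:00-12:00, 13:45-17:15 (invert busy blocks within the working day).
Aarav free: 09:30-11:45, 12:30-13:30, 14:45-18:30.
Vera free: 10:00-11:45, 13:45-18:45 (invert busy blocks within the working day).
Luca ∩ Pita: 09:45-12:00, 14:30-17:30.
Luca ∩ Pita ∩ Grace: 09:45-11:30, 15:45-17:30.
Luca ∩ Pita ∩ Grace ∩ Callum: 09:45-11:30, 15:45-17:15.
Luca ∩ Pita ∩ Grace ∩ Callum ∩ Aarav: 09:45-11:30, 15:45-17:15.
Luca ∩ Pita ∩ Grace ∩ Callum ∩ Aarav ∩ Vera: 10:00-11:30, 15:45-17:15.
Summing the common windows: 90 + 90 = 180 minutes.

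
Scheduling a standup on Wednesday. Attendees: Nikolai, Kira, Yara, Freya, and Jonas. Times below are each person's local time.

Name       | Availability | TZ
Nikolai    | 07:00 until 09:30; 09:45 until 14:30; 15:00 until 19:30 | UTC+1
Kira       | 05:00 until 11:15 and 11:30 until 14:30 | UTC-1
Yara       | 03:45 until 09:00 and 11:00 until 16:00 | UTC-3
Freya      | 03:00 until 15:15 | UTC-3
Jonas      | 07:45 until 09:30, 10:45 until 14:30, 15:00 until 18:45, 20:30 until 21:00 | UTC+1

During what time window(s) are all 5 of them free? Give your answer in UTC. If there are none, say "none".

06:45-08:30, 09:45-12:00, 14:00-15:30

Nikolai in UTC: 06:00-08:30, 08:45-13:30, 14:00-18:30 (subtract 1h to convert from UTC+1).
Kira in UTC: 06:00-12:15, 12:30-15:30 (add 1h to convert from UTC-1).
Yara in UTC: 06:45-12:00, 14:00-19:00 (add 3h to convert from UTC-3).
Freya in UTC: 06:00-18:15 (add 3h to convert from UTC-3).
Jonas in UTC: 06:45-08:30, 09:45-13:30, 14:00-17:45, 19:30-20:00 (subtract 1h to convert from UTC+1).
Nikolai ∩ Kira: 06:00-08:30, 08:45-12:15, 12:30-13:30, 14:00-15:30.
Nikolai ∩ Kira ∩ Yara: 06:45-08:30, 08:45-12:00, 14:00-15:30.
Nikolai ∩ Kira ∩ Yara ∩ Freya: 06:45-08:30, 08:45-12:00, 14:00-15:30.
Nikolai ∩ Kira ∩ Yara ∩ Freya ∩ Jonas: 06:45-08:30, 09:45-12:00, 14:00-15:30.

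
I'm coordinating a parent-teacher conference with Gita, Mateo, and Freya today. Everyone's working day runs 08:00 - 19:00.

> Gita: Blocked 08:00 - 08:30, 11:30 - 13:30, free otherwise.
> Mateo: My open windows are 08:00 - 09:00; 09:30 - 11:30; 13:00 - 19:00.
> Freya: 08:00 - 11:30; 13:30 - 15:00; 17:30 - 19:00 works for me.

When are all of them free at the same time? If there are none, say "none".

Gita free: 08:30-11:30, 13:30-19:00 (invert busy blocks within the working day).
Mateo free: 08:00-09:00, 09:30-11:30, 13:00-19:00.
Freya free: 08:00-11:30, 13:30-15:00, 17:30-19:00.
Gita ∩ Mateo: 08:30-09:00, 09:30-11:30, 13:30-19:00.
Gita ∩ Mateo ∩ Freya: 08:30-09:00, 09:30-11:30, 13:30-15:00, 17:30-19:00.

08:30-09:00, 09:30-11:30, 13:30-15:00, 17:30-19:00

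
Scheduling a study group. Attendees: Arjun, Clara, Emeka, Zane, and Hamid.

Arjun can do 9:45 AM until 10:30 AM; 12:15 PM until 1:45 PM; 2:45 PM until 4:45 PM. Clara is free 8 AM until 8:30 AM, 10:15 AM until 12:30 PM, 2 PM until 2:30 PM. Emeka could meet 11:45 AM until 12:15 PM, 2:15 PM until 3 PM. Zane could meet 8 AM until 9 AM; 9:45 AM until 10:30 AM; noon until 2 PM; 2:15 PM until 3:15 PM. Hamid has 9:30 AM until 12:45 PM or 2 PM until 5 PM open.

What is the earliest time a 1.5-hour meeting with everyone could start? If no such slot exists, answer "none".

Arjun ∩ Clara: 10:15-10:30, 12:15-12:30.
Arjun ∩ Clara ∩ Emeka: ∅.
Arjun ∩ Clara ∩ Emeka ∩ Zane: ∅.
Arjun ∩ Clara ∩ Emeka ∩ Zane ∩ Hamid: ∅.
There is no time when everyone is free.
No common window is at least 90 minutes long.

none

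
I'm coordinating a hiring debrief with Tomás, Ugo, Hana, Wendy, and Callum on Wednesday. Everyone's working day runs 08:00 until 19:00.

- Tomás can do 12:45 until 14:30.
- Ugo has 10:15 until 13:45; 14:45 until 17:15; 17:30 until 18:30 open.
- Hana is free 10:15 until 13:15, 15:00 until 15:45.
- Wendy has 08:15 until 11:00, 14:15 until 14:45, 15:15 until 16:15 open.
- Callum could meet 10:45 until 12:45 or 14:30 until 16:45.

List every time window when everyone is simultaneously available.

Tomás ∩ Ugo: 12:45-13:45.
Tomás ∩ Ugo ∩ Hana: 12:45-13:15.
Tomás ∩ Ugo ∩ Hana ∩ Wendy: ∅.
Tomás ∩ Ugo ∩ Hana ∩ Wendy ∩ Callum: ∅.
There is no time when everyone is free.

none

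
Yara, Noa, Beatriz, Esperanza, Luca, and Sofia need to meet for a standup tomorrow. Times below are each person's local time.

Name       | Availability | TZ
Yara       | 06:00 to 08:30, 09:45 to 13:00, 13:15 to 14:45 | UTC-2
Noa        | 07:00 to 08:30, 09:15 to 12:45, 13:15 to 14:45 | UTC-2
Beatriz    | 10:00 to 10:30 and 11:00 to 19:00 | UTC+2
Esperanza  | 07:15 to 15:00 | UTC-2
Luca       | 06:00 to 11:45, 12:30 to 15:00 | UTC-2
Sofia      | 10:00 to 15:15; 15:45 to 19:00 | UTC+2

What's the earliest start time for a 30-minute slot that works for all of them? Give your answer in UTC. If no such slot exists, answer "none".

09:15

Yara in UTC: 08:00-10:30, 11:45-15:00, 15:15-16:45 (add 2h to convert from UTC-2).
Noa in UTC: 09:00-10:30, 11:15-14:45, 15:15-16:45 (add 2h to convert from UTC-2).
Beatriz in UTC: 08:00-08:30, 09:00-17:00 (subtract 2h to convert from UTC+2).
Esperanza in UTC: 09:15-17:00 (add 2h to convert from UTC-2).
Luca in UTC: 08:00-13:45, 14:30-17:00 (add 2h to convert from UTC-2).
Sofia in UTC: 08:00-13:15, 13:45-17:00 (subtract 2h to convert from UTC+2).
Yara ∩ Noa: 09:00-10:30, 11:45-14:45, 15:15-16:45.
Yara ∩ Noa ∩ Beatriz: 09:00-10:30, 11:45-14:45, 15:15-16:45.
Yara ∩ Noa ∩ Beatriz ∩ Esperanza: 09:15-10:30, 11:45-14:45, 15:15-16:45.
Yara ∩ Noa ∩ Beatriz ∩ Esperanza ∩ Luca: 09:15-10:30, 11:45-13:45, 14:30-14:45, 15:15-16:45.
Yara ∩ Noa ∩ Beatriz ∩ Esperanza ∩ Luca ∩ Sofia: 09:15-10:30, 11:45-13:15, 14:30-14:45, 15:15-16:45.
Those are the intersection windows.
The first common window of at least 30 minutes is 09:15-10:30, so the earliest start is 09:15.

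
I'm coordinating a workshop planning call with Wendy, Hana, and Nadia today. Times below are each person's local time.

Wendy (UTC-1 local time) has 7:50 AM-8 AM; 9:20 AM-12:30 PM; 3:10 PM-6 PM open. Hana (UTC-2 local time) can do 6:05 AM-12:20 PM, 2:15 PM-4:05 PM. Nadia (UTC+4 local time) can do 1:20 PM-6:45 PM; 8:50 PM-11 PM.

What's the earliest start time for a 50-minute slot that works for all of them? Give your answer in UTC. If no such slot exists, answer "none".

10:20

Wendy in UTC: 08:50-09:00, 10:20-13:30, 16:10-19:00 (add 1h to convert from UTC-1).
Hana in UTC: 08:05-14:20, 16:15-18:05 (add 2h to convert from UTC-2).
Nadia in UTC: 09:20-14:45, 16:50-19:00 (subtract 4h to convert from UTC+4).
Wendy ∩ Hana: 08:50-09:00, 10:20-13:30, 16:15-18:05.
Wendy ∩ Hana ∩ Nadia: 10:20-13:30, 16:50-18:05.
The first common window of at least 50 minutes is 10:20-13:30, so the earliest start is 10:20.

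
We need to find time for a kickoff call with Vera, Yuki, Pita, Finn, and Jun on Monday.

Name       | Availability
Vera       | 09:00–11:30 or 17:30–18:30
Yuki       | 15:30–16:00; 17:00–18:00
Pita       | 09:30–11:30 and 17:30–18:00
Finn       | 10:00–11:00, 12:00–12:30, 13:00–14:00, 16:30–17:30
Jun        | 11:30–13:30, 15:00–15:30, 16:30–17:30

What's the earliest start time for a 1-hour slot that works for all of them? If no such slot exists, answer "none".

none

Vera ∩ Yuki: 17:30-18:00.
Vera ∩ Yuki ∩ Pita: 17:30-18:00.
Vera ∩ Yuki ∩ Pita ∩ Finn: ∅.
Vera ∩ Yuki ∩ Pita ∩ Finn ∩ Jun: ∅.
There is no time when everyone is free.
No common window is at least 60 minutes long.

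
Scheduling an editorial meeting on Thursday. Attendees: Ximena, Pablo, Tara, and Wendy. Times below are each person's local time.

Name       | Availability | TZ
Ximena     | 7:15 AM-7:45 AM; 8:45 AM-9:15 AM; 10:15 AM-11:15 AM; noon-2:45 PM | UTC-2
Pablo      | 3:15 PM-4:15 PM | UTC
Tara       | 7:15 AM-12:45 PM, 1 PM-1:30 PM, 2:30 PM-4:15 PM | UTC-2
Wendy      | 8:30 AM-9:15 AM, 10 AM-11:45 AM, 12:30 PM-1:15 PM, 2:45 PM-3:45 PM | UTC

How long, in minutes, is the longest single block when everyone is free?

15

Ximena in UTC: 09:15-09:45, 10:45-11:15, 12:15-13:15, 14:00-16:45 (add 2h to convert from UTC-2).
Pablo in UTC: 15:15-16:15.
Tara in UTC: 09:15-14:45, 15:00-15:30, 16:30-18:15 (add 2h to convert from UTC-2).
Wendy in UTC: 08:30-09:15, 10:00-11:45, 12:30-13:15, 14:45-15:45.
Ximena ∩ Pablo: 15:15-16:15.
Ximena ∩ Pablo ∩ Tara: 15:15-15:30.
Ximena ∩ Pablo ∩ Tara ∩ Wendy: 15:15-15:30.
Those are the intersection windows.
The longest is 15:15-15:30 at 15 minutes.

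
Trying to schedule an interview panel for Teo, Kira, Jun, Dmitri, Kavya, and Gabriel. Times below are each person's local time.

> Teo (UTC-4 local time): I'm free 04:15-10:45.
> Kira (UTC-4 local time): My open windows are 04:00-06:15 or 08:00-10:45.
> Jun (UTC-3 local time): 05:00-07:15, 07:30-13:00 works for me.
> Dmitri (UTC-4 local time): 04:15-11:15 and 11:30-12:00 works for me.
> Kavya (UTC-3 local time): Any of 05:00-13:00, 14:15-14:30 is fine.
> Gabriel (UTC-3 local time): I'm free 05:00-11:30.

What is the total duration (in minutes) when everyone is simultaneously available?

Teo in UTC: 08:15-14:45 (add 4h to convert from UTC-4).
Kira in UTC: 08:00-10:15, 12:00-14:45 (add 4h to convert from UTC-4).
Jun in UTC: 08:00-10:15, 10:30-16:00 (add 3h to convert from UTC-3).
Dmitri in UTC: 08:15-15:15, 15:30-16:00 (add 4h to convert from UTC-4).
Kavya in UTC: 08:00-16:00, 17:15-17:30 (add 3h to convert from UTC-3).
Gabriel in UTC: 08:00-14:30 (add 3h to convert from UTC-3).
Teo ∩ Kira: 08:15-10:15, 12:00-14:45.
Teo ∩ Kira ∩ Jun: 08:15-10:15, 12:00-14:45.
Teo ∩ Kira ∩ Jun ∩ Dmitri: 08:15-10:15, 12:00-14:45.
Teo ∩ Kira ∩ Jun ∩ Dmitri ∩ Kavya: 08:15-10:15, 12:00-14:45.
Teo ∩ Kira ∩ Jun ∩ Dmitri ∩ Kavya ∩ Gabriel: 08:15-10:15, 12:00-14:30.
Those are the intersection windows.
Summing the common windows: 120 + 150 = 270 minutes.

270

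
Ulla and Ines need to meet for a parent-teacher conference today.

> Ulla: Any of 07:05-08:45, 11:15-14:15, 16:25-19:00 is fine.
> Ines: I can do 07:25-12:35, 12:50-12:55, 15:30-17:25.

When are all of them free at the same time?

Ulla ∩ Ines: 07:25-08:45, 11:15-12:35, 12:50-12:55, 16:25-17:25.
Those are the intersection windows.

07:25-08:45, 11:15-12:35, 12:50-12:55, 16:25-17:25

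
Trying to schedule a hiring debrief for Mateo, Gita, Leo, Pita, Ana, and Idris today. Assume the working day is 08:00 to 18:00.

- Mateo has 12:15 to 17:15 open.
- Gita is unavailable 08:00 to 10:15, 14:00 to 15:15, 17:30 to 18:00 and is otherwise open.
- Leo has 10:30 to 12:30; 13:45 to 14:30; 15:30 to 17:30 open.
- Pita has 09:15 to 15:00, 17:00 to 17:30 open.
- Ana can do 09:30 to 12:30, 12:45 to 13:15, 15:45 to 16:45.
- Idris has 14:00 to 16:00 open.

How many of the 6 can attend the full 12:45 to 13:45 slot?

3

Mateo free: 12:15-17:15.
Gita free: 10:15-14:00, 15:15-17:30 (invert busy blocks within the working day).
Leo free: 10:30-12:30, 13:45-14:30, 15:30-17:30.
Pita free: 09:15-15:00, 17:00-17:30.
Ana free: 09:30-12:30, 12:45-13:15, 15:45-16:45.
Idris free: 14:00-16:00.
Mateo, Gita, and Pita can make the full 12:45-13:45 slot — that's 3.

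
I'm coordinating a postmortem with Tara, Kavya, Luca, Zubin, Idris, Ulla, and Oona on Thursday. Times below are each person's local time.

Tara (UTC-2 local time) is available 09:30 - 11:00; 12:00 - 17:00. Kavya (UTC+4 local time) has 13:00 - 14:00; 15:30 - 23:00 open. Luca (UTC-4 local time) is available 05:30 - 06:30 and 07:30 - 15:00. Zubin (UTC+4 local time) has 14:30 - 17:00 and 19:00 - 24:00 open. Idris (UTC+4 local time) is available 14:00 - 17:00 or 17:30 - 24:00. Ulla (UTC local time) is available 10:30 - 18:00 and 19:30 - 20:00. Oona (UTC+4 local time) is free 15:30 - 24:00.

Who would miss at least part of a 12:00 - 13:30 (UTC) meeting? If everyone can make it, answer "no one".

Idris, Tara, Zubin

Tara in UTC: 11:30-13:00, 14:00-19:00 (add 2h to convert from UTC-2).
Kavya in UTC: 09:00-10:00, 11:30-19:00 (subtract 4h to convert from UTC+4).
Luca in UTC: 09:30-10:30, 11:30-19:00 (add 4h to convert from UTC-4).
Zubin in UTC: 10:30-13:00, 15:00-20:00 (subtract 4h to convert from UTC+4).
Idris in UTC: 10:00-13:00, 13:30-20:00 (subtract 4h to convert from UTC+4).
Ulla in UTC: 10:30-18:00, 19:30-20:00.
Oona in UTC: 11:30-20:00 (subtract 4h to convert from UTC+4).
Tara: not fully free for 12:00-13:30. Kavya: free for 12:00-13:30. Luca: free for 12:00-13:30. Zubin: not fully free for 12:00-13:30. Idris: not fully free for 12:00-13:30. Ulla: free for 12:00-13:30. Oona: free for 12:00-13:30.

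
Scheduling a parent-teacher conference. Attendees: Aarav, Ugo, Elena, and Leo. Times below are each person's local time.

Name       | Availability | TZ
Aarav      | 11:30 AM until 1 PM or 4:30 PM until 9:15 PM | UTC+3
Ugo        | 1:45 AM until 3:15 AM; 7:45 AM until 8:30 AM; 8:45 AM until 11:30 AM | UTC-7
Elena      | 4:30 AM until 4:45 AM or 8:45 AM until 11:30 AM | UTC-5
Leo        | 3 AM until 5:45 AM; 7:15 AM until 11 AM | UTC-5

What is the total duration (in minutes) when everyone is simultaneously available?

75

Aarav in UTC: 08:30-10:00, 13:30-18:15 (subtract 3h to convert from UTC+3).
Ugo in UTC: 08:45-10:15, 14:45-15:30, 15:45-18:30 (add 7h to convert from UTC-7).
Elena in UTC: 09:30-09:45, 13:45-16:30 (add 5h to convert from UTC-5).
Leo in UTC: 08:00-10:45, 12:15-16:00 (add 5h to convert from UTC-5).
Aarav ∩ Ugo: 08:45-10:00, 14:45-15:30, 15:45-18:15.
Aarav ∩ Ugo ∩ Elena: 09:30-09:45, 14:45-15:30, 15:45-16:30.
Aarav ∩ Ugo ∩ Elena ∩ Leo: 09:30-09:45, 14:45-15:30, 15:45-16:00.
Summing the common windows: 15 + 45 + 15 = 75 minutes.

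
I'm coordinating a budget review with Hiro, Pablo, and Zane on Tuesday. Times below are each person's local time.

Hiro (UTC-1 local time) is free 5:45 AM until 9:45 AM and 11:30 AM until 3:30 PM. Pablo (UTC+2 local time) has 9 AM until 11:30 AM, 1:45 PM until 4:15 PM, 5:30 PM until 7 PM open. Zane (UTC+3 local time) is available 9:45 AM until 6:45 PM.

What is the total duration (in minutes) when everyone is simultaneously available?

Hiro in UTC: 06:45-10:45, 12:30-16:30 (add 1h to convert from UTC-1).
Pablo in UTC: 07:00-09:30, 11:45-14:15, 15:30-17:00 (subtract 2h to convert from UTC+2).
Zane in UTC: 06:45-15:45 (subtract 3h to convert from UTC+3).
Hiro ∩ Pablo: 07:00-09:30, 12:30-14:15, 15:30-16:30.
Hiro ∩ Pablo ∩ Zane: 07:00-09:30, 12:30-14:15, 15:30-15:45.
Summing the common windows: 150 + 105 + 15 = 270 minutes.

270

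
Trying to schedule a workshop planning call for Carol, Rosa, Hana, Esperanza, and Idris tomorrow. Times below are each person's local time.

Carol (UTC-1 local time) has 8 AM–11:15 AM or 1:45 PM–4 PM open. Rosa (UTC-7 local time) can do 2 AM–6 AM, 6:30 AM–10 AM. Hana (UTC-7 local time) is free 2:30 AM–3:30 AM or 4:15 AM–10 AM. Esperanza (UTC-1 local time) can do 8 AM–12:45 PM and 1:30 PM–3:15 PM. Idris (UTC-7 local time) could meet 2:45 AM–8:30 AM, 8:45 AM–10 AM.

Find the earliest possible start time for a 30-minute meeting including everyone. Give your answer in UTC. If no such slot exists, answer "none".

Carol in UTC: 09:00-12:15, 14:45-17:00 (add 1h to convert from UTC-1).
Rosa in UTC: 09:00-13:00, 13:30-17:00 (add 7h to convert from UTC-7).
Hana in UTC: 09:30-10:30, 11:15-17:00 (add 7h to convert from UTC-7).
Esperanza in UTC: 09:00-13:45, 14:30-16:15 (add 1h to convert from UTC-1).
Idris in UTC: 09:45-15:30, 15:45-17:00 (add 7h to convert from UTC-7).
Carol ∩ Rosa: 09:00-12:15, 14:45-17:00.
Carol ∩ Rosa ∩ Hana: 09:30-10:30, 11:15-12:15, 14:45-17:00.
Carol ∩ Rosa ∩ Hana ∩ Esperanza: 09:30-10:30, 11:15-12:15, 14:45-16:15.
Carol ∩ Rosa ∩ Hana ∩ Esperanza ∩ Idris: 09:45-10:30, 11:15-12:15, 14:45-15:30, 15:45-16:15.
The first common window of at least 30 minutes is 09:45-10:30, so the earliest start is 09:45.

09:45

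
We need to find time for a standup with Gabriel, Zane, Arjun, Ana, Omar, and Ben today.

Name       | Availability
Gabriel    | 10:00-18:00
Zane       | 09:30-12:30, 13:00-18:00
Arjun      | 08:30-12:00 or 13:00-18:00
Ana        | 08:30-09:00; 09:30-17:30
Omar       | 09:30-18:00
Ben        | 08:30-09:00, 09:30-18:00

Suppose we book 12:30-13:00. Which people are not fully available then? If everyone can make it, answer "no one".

Arjun, Zane

Gabriel: free for 12:30-13:00. Zane: not fully free for 12:30-13:00. Arjun: not fully free for 12:30-13:00. Ana: free for 12:30-13:00. Omar: free for 12:30-13:00. Ben: free for 12:30-13:00.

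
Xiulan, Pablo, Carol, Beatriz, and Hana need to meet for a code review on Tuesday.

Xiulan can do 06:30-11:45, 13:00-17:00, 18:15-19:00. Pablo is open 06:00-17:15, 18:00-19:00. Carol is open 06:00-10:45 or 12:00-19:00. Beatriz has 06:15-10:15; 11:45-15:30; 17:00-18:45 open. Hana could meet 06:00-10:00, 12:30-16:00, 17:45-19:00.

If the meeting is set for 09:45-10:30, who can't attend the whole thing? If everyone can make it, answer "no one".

Xiulan: free for 09:45-10:30. Pablo: free for 09:45-10:30. Carol: free for 09:45-10:30. Beatriz: not fully free for 09:45-10:30. Hana: not fully free for 09:45-10:30.

Beatriz, Hana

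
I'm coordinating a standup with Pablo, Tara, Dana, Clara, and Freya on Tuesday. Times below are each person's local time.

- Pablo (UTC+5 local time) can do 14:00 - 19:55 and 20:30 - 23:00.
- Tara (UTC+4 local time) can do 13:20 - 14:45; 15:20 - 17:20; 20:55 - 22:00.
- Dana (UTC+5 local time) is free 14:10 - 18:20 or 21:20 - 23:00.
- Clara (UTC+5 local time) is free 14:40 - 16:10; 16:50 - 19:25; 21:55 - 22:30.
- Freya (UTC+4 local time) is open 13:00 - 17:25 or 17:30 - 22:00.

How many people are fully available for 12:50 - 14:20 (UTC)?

2

Pablo in UTC: 09:00-14:55, 15:30-18:00 (subtract 5h to convert from UTC+5).
Tara in UTC: 09:20-10:45, 11:20-13:20, 16:55-18:00 (subtract 4h to convert from UTC+4).
Dana in UTC: 09:10-13:20, 16:20-18:00 (subtract 5h to convert from UTC+5).
Clara in UTC: 09:40-11:10, 11:50-14:25, 16:55-17:30 (subtract 5h to convert from UTC+5).
Freya in UTC: 09:00-13:25, 13:30-18:00 (subtract 4h to convert from UTC+4).
Pablo and Clara can make the full 12:50-14:20 slot — that's 2.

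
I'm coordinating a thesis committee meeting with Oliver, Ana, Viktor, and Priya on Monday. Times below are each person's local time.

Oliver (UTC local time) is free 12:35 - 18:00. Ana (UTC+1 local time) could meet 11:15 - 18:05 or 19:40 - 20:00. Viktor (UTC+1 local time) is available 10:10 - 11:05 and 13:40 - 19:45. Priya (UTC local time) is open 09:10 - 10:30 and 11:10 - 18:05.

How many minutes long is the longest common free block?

265

Oliver in UTC: 12:35-18:00.
Ana in UTC: 10:15-17:05, 18:40-19:00 (subtract 1h to convert from UTC+1).
Viktor in UTC: 09:10-10:05, 12:40-18:45 (subtract 1h to convert from UTC+1).
Priya in UTC: 09:10-10:30, 11:10-18:05.
Oliver ∩ Ana: 12:35-17:05.
Oliver ∩ Ana ∩ Viktor: 12:40-17:05.
Oliver ∩ Ana ∩ Viktor ∩ Priya: 12:40-17:05.
So the common availability across everyone is 12:40-17:05.
The longest is 12:40-17:05 at 265 minutes.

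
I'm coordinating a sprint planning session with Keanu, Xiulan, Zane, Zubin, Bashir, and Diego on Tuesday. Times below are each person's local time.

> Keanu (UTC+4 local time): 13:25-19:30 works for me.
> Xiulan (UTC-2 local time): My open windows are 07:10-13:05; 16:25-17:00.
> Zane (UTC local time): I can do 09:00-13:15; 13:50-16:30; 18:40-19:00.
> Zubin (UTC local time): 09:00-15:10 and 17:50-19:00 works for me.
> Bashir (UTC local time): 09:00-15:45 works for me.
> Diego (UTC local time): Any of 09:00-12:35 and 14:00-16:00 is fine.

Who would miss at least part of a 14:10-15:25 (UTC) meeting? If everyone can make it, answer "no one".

Xiulan, Zubin

Keanu in UTC: 09:25-15:30 (subtract 4h to convert from UTC+4).
Xiulan in UTC: 09:10-15:05, 18:25-19:00 (add 2h to convert from UTC-2).
Zane in UTC: 09:00-13:15, 13:50-16:30, 18:40-19:00.
Zubin in UTC: 09:00-15:10, 17:50-19:00.
Bashir in UTC: 09:00-15:45.
Diego in UTC: 09:00-12:35, 14:00-16:00.
Keanu: free for 14:10-15:25. Xiulan: not fully free for 14:10-15:25. Zane: free for 14:10-15:25. Zubin: not fully free for 14:10-15:25. Bashir: free for 14:10-15:25. Diego: free for 14:10-15:25.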